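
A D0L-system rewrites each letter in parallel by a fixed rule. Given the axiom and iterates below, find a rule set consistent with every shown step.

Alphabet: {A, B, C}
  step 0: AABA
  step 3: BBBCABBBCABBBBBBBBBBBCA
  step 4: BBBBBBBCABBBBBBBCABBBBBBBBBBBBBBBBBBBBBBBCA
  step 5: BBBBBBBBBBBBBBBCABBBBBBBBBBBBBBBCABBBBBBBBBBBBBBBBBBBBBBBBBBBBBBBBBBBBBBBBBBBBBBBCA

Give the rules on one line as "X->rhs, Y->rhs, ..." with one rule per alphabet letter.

A->CA, B->BB, C->B

  step 4 ⇒ step 5: BBBBBBBCABBBBBBBCABBBBBBBBBBBBBBBBBBBBBBBCA ⇒ BB·BB·BB·BB·BB·BB·BB·B·CA·BB·BB·BB·BB·BB·BB·BB·B·CA·BB·BB·BB·BB·BB·BB·BB·BB·BB·BB·BB·BB·BB·BB·BB·BB·BB·BB·BB·BB·BB·BB·BB·B·CA
    A ↦ CA
    B ↦ BB
    C ↦ B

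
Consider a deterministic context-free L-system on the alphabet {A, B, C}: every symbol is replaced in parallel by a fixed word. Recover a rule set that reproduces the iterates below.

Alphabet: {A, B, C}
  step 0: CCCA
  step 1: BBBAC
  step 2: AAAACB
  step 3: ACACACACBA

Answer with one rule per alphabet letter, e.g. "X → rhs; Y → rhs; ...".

  step 2 ⇒ step 3: AAAACB ⇒ AC·AC·AC·AC·B·A
    A ↦ AC
    B ↦ A
    C ↦ B

A->AC, B->A, C->B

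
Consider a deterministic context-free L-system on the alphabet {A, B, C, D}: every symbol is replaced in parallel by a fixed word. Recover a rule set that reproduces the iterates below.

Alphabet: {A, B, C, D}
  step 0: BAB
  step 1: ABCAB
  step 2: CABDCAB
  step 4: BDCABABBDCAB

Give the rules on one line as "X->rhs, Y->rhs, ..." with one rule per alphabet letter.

  step 1 ⇒ step 2: ABCAB ⇒ C·AB·D·C·AB
    A ↦ C
    B ↦ AB
    C ↦ D
    D ↦ B  (constrained at step 2)

A->C, B->AB, C->D, D->B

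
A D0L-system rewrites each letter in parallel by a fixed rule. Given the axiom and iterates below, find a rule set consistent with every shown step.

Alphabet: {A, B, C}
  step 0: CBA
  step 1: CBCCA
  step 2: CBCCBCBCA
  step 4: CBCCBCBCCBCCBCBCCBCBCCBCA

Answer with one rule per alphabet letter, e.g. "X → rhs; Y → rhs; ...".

A->CA, B->C, C->CB

  step 1 ⇒ step 2: CBCCA ⇒ CB·C·CB·CB·CA
    A ↦ CA
    B ↦ C
    C ↦ CB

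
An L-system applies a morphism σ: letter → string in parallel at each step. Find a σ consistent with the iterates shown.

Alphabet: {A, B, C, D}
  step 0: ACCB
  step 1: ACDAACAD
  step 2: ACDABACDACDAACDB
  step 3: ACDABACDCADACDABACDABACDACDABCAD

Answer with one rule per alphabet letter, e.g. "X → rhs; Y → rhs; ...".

A->ACD, B->CAD, C->A, D->B

  step 2 ⇒ step 3: ACDABACDACDAACDB ⇒ ACD·A·B·ACD·CAD·ACD·A·B·ACD·A·B·ACD·ACD·A·B·CAD
    A ↦ ACD
    B ↦ CAD
    C ↦ A
    D ↦ B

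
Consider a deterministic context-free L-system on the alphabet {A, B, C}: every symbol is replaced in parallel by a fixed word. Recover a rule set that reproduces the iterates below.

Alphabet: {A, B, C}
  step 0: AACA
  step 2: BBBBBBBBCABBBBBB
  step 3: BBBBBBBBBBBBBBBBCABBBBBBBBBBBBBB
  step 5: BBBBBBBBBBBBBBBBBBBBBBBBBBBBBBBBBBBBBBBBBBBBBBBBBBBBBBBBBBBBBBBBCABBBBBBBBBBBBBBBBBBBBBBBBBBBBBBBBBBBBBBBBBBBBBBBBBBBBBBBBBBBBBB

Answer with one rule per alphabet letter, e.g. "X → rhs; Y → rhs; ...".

A->BB, B->BB, C->CA

  step 2 ⇒ step 3: BBBBBBBBCABBBBBB ⇒ BB·BB·BB·BB·BB·BB·BB·BB·CA·BB·BB·BB·BB·BB·BB·BB
    A ↦ BB
    B ↦ BB
    C ↦ CA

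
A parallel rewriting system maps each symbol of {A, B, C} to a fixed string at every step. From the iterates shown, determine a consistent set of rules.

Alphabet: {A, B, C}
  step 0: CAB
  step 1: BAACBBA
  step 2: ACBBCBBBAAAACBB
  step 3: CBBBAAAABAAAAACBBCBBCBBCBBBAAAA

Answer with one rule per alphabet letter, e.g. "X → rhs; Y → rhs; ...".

A->CBB, B->A, C->BAA

  step 2 ⇒ step 3: ACBBCBBBAAAACBB ⇒ CBB·BAA·A·A·BAA·A·A·A·CBB·CBB·CBB·CBB·BAA·A·A
    A ↦ CBB
    B ↦ A
    C ↦ BAA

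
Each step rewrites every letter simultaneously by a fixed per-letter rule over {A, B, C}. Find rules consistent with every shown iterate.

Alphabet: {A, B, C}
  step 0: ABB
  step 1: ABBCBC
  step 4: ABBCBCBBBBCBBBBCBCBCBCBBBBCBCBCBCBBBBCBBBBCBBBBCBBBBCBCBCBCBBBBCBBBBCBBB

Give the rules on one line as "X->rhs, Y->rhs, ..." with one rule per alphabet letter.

  step 0 ⇒ step 1: ABB ⇒ AB·BC·BC
    A ↦ AB
    B ↦ BC
    C ↦ BBB  (constrained at step 1)

A->AB, B->BC, C->BBB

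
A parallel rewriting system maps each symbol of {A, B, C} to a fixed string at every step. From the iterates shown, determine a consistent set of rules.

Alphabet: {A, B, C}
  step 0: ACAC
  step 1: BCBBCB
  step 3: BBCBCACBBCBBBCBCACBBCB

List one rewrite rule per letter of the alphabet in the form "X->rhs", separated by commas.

A->BC, B->CAC, C->B

  step 0 ⇒ step 1: ACAC ⇒ BC·B·BC·B
    A ↦ BC
    C ↦ B
    B ↦ CAC  (constrained at step 1)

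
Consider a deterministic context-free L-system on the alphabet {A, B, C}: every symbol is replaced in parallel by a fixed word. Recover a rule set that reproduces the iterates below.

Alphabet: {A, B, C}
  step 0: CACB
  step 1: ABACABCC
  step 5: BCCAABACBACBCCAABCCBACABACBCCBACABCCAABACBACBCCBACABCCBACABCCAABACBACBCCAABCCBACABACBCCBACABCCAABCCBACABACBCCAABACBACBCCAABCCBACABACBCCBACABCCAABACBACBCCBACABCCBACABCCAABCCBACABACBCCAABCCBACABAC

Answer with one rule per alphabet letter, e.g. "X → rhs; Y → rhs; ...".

  step 0 ⇒ step 1: CACB ⇒ A·BAC·A·BCC
    A ↦ BAC
    B ↦ BCC
    C ↦ A

A->BAC, B->BCC, C->A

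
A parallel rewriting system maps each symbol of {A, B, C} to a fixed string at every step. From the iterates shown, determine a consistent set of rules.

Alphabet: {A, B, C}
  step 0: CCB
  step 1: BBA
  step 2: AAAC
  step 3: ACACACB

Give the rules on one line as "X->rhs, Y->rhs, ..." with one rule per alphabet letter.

A->AC, B->A, C->B

  step 2 ⇒ step 3: AAAC ⇒ AC·AC·AC·B
    A ↦ AC
    C ↦ B
  step 0 ⇒ step 1: CCB ⇒ B·B·A
    B ↦ A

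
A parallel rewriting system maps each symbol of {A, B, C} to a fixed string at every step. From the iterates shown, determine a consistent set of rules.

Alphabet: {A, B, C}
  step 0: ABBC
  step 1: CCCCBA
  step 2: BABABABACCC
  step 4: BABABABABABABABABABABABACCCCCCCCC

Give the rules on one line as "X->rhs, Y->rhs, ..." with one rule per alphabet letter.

A->CC, B->C, C->BA

  step 1 ⇒ step 2: CCCCBA ⇒ BA·BA·BA·BA·C·CC
    A ↦ CC
    B ↦ C
    C ↦ BA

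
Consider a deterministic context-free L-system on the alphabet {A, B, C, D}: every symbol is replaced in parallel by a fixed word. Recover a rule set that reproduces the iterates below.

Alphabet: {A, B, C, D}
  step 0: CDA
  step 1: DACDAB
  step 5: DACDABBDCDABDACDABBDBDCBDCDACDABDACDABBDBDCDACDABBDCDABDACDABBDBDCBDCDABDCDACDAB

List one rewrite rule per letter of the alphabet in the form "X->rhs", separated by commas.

  step 0 ⇒ step 1: CDA ⇒ DA·C·DAB
    A ↦ DAB
    C ↦ DA
    D ↦ C
    B ↦ BD  (constrained at step 1)

A->DAB, B->BD, C->DA, D->C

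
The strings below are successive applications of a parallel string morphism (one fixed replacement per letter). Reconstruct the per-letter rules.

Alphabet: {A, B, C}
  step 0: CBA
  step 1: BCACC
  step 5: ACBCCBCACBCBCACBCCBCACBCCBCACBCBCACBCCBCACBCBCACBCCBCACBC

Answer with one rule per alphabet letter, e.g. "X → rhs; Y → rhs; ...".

  step 0 ⇒ step 1: CBA ⇒ BC·AC·C
    A ↦ C
    B ↦ AC
    C ↦ BC

A->C, B->AC, C->BC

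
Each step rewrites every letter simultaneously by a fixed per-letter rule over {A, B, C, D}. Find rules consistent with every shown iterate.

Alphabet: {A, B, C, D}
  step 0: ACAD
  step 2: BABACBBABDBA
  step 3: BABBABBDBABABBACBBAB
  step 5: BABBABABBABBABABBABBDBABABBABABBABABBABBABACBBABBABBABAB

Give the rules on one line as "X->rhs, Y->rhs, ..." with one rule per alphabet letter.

A->B, B->BA, C->BD, D->CB

  step 2 ⇒ step 3: BABACBBABDBA ⇒ BA·B·BA·B·BD·BA·BA·B·BA·CB·BA·B
    A ↦ B
    B ↦ BA
    C ↦ BD
    D ↦ CB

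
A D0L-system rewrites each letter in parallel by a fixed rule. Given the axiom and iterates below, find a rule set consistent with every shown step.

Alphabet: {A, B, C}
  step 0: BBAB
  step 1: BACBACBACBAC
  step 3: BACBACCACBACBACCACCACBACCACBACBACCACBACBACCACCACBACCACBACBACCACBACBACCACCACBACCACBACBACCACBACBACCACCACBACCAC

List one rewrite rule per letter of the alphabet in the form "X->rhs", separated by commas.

  step 0 ⇒ step 1: BBAB ⇒ BAC·BAC·BAC·BAC
    A ↦ BAC
    B ↦ BAC
    C ↦ CAC  (constrained at step 1)

A->BAC, B->BAC, C->CAC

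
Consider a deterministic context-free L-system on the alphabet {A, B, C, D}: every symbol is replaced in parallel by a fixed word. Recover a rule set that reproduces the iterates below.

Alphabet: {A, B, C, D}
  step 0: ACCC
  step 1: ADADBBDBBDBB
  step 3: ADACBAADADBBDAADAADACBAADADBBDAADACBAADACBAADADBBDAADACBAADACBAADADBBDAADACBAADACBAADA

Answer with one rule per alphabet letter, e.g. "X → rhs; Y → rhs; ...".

  step 0 ⇒ step 1: ACCC ⇒ ADA·DBB·DBB·DBB
    A ↦ ADA
    C ↦ DBB
    B ↦ DA  (constrained at step 1)
    D ↦ CBA  (constrained at step 1)

A->ADA, B->DA, C->DBB, D->CBA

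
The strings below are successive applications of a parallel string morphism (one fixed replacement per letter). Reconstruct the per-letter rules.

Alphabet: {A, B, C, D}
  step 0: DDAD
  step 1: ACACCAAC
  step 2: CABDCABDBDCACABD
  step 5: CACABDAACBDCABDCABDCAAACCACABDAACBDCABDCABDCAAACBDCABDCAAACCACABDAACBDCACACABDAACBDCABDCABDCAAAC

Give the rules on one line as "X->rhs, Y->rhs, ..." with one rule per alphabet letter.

  step 1 ⇒ step 2: ACACCAAC ⇒ CA·BD·CA·BD·BD·CA·CA·BD
    A ↦ CA
    C ↦ BD
    B ↦ A  (constrained at step 2)
  step 0 ⇒ step 1: DDAD ⇒ AC·AC·CA·AC
    D ↦ AC

A->CA, B->A, C->BD, D->AC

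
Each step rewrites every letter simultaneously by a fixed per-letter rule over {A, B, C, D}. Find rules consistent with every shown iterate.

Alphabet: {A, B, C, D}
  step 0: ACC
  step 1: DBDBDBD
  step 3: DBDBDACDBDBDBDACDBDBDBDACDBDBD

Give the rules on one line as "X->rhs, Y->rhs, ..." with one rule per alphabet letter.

A->DBD, B->CDB, C->BD, D->A

  step 0 ⇒ step 1: ACC ⇒ DBD·BD·BD
    A ↦ DBD
    C ↦ BD
    B ↦ CDB  (constrained at step 1)
    D ↦ A  (constrained at step 1)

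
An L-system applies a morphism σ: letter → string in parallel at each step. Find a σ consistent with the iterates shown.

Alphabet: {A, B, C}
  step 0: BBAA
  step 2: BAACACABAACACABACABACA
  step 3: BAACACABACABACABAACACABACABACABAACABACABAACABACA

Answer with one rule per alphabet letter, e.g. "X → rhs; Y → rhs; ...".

A->CA, B->BAA, C->BA

  step 2 ⇒ step 3: BAACACABAACACABACABACA ⇒ BAA·CA·CA·BA·CA·BA·CA·BAA·CA·CA·BA·CA·BA·CA·BAA·CA·BA·CA·BAA·CA·BA·CA
    A ↦ CA
    B ↦ BAA
    C ↦ BA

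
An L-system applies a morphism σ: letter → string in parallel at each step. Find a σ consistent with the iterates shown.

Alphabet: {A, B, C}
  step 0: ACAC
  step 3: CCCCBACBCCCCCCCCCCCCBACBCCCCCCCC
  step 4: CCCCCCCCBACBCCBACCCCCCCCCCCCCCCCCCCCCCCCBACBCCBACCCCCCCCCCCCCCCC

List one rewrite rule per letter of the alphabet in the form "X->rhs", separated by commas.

A->CB, B->BA, C->CC

  step 3 ⇒ step 4: CCCCBACBCCCCCCCCCCCCBACBCCCCCCCC ⇒ CC·CC·CC·CC·BA·CB·CC·BA·CC·CC·CC·CC·CC·CC·CC·CC·CC·CC·CC·CC·BA·CB·CC·BA·CC·CC·CC·CC·CC·CC·CC·CC
    A ↦ CB
    B ↦ BA
    C ↦ CC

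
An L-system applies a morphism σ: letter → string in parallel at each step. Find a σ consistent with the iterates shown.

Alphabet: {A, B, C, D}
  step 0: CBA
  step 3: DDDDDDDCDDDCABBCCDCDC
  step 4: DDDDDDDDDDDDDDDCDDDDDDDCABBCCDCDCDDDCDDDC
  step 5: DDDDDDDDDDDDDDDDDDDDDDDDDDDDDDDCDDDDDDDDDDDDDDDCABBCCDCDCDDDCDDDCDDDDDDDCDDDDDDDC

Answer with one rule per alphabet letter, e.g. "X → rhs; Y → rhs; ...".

  step 4 ⇒ step 5: DDDDDDDDDDDDDDDCDDDDDDDCABBCCDCDCDDDCDDDC ⇒ DD·DD·DD·DD·DD·DD·DD·DD·DD·DD·DD·DD·DD·DD·DD·DC·DD·DD·DD·DD·DD·DD·DD·DC·ABB·C·C·DC·DC·DD·DC·DD·DC·DD·DD·DD·DC·DD·DD·DD·DC
    A ↦ ABB
    B ↦ C
    C ↦ DC
    D ↦ DD

A->ABB, B->C, C->DC, D->DD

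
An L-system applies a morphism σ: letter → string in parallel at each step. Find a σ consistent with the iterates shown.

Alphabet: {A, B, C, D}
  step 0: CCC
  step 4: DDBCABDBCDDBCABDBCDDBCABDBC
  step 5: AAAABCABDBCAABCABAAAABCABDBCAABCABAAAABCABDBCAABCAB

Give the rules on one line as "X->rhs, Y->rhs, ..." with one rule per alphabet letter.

A->D, B->BC, C->AB, D->AA

  step 4 ⇒ step 5: DDBCABDBCDDBCABDBCDDBCABDBC ⇒ AA·AA·BC·AB·D·BC·AA·BC·AB·AA·AA·BC·AB·D·BC·AA·BC·AB·AA·AA·BC·AB·D·BC·AA·BC·AB
    A ↦ D
    B ↦ BC
    C ↦ AB
    D ↦ AA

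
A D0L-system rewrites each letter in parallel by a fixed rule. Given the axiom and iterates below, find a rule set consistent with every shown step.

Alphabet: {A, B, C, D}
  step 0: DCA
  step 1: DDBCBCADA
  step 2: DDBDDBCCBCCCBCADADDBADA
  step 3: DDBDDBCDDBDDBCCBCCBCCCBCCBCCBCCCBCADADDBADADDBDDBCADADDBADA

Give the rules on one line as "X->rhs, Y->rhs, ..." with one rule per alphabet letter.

  step 2 ⇒ step 3: DDBDDBCCBCCCBCADADDBADA ⇒ DDB·DDB·C·DDB·DDB·C·CBC·CBC·C·CBC·CBC·CBC·C·CBC·ADA·DDB·ADA·DDB·DDB·C·ADA·DDB·ADA
    A ↦ ADA
    B ↦ C
    C ↦ CBC
    D ↦ DDB

A->ADA, B->C, C->CBC, D->DDB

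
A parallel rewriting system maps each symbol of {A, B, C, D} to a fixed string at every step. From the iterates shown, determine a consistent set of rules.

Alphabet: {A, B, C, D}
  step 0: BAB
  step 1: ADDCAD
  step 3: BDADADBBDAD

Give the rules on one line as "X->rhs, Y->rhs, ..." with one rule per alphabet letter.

A->DC, B->AD, C->D, D->B

  step 0 ⇒ step 1: BAB ⇒ AD·DC·AD
    A ↦ DC
    B ↦ AD
    C ↦ D  (constrained at step 1)
    D ↦ B  (constrained at step 1)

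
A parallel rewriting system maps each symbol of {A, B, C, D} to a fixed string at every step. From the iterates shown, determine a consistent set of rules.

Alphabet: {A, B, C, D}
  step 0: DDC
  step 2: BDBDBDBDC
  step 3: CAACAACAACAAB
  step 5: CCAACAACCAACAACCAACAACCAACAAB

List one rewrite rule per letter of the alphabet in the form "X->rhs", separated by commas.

  step 2 ⇒ step 3: BDBDBDBDC ⇒ C·AA·C·AA·C·AA·C·AA·B
    B ↦ C
    C ↦ B
    D ↦ AA
    A ↦ BD  (constrained at step 3)

A->BD, B->C, C->B, D->AA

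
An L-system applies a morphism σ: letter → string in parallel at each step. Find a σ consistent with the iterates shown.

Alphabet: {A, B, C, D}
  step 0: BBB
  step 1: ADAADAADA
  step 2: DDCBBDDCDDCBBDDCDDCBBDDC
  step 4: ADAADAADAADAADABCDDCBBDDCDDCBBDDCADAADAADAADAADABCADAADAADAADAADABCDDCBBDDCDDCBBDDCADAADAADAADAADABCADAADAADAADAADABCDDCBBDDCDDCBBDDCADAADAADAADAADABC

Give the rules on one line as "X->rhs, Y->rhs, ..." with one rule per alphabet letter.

  step 1 ⇒ step 2: ADAADAADA ⇒ DDC·BB·DDC·DDC·BB·DDC·DDC·BB·DDC
    A ↦ DDC
    D ↦ BB
  step 0 ⇒ step 1: BBB ⇒ ADA·ADA·ADA
    B ↦ ADA
    C ↦ BC  (constrained at step 2)

A->DDC, B->ADA, C->BC, D->BB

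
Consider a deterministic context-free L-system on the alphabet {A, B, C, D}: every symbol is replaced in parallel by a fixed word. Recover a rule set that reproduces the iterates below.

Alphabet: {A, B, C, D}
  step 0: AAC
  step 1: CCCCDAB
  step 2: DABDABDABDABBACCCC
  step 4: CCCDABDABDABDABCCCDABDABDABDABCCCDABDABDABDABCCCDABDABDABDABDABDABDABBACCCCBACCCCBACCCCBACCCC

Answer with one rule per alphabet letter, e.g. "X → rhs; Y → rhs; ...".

  step 1 ⇒ step 2: CCCCDAB ⇒ DAB·DAB·DAB·DAB·BAC·CC·C
    A ↦ CC
    B ↦ C
    C ↦ DAB
    D ↦ BAC

A->CC, B->C, C->DAB, D->BAC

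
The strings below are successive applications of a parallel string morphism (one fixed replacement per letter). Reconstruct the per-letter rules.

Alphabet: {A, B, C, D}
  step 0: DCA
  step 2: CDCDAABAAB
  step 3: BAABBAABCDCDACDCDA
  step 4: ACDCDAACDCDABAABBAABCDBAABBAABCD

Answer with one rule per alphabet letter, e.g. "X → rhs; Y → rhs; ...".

  step 3 ⇒ step 4: BAABBAABCDCDACDCDA ⇒ A·CD·CD·A·A·CD·CD·A·B·AAB·B·AAB·CD·B·AAB·B·AAB·CD
    A ↦ CD
    B ↦ A
    C ↦ B
    D ↦ AAB

A->CD, B->A, C->B, D->AAB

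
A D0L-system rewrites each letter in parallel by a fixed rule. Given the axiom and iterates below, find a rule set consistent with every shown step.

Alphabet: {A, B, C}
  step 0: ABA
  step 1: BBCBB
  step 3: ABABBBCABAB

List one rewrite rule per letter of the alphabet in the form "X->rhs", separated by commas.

A->BB, B->C, C->AB

  step 0 ⇒ step 1: ABA ⇒ BB·C·BB
    A ↦ BB
    B ↦ C
    C ↦ AB  (constrained at step 1)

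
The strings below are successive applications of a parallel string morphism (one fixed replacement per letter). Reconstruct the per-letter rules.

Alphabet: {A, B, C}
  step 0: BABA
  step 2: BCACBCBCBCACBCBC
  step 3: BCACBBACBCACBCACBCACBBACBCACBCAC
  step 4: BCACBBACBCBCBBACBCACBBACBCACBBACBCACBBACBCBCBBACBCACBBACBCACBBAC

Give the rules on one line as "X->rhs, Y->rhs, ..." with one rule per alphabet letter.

  step 3 ⇒ step 4: BCACBBACBCACBCACBCACBBACBCACBCAC ⇒ BC·AC·BB·AC·BC·BC·BB·AC·BC·AC·BB·AC·BC·AC·BB·AC·BC·AC·BB·AC·BC·BC·BB·AC·BC·AC·BB·AC·BC·AC·BB·AC
    A ↦ BB
    B ↦ BC
    C ↦ AC

A->BB, B->BC, C->AC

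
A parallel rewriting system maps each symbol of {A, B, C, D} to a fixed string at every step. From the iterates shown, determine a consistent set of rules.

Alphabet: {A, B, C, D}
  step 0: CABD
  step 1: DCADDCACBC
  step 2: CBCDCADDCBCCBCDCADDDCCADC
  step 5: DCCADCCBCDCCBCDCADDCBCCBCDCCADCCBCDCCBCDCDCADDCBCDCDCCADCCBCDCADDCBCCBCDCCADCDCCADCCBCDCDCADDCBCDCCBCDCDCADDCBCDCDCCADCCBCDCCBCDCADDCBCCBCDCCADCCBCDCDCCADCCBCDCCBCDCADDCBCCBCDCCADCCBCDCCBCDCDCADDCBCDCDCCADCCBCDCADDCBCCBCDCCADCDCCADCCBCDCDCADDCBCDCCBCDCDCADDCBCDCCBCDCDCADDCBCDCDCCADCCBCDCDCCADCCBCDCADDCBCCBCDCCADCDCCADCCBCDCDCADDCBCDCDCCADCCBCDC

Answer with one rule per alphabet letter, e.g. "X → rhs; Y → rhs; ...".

A->ADD, B->CA, C->DC, D->CBC

  step 1 ⇒ step 2: DCADDCACBC ⇒ CBC·DC·ADD·CBC·CBC·DC·ADD·DC·CA·DC
    A ↦ ADD
    B ↦ CA
    C ↦ DC
    D ↦ CBC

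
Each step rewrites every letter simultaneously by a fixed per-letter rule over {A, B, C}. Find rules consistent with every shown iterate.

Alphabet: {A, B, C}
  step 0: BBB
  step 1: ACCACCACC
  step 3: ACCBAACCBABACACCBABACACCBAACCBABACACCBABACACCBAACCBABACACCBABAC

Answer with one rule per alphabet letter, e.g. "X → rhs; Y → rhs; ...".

A->BA, B->ACC, C->BAC

  step 0 ⇒ step 1: BBB ⇒ ACC·ACC·ACC
    B ↦ ACC
    A ↦ BA  (constrained at step 1)
    C ↦ BAC  (constrained at step 1)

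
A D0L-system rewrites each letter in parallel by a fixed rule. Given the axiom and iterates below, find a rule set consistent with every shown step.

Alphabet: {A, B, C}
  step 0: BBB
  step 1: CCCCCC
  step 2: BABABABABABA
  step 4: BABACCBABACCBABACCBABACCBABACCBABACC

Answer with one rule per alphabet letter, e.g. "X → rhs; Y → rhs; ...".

A->B, B->CC, C->BA

  step 1 ⇒ step 2: CCCCCC ⇒ BA·BA·BA·BA·BA·BA
    C ↦ BA
    A ↦ B  (constrained at step 2)
  step 0 ⇒ step 1: BBB ⇒ CC·CC·CC
    B ↦ CC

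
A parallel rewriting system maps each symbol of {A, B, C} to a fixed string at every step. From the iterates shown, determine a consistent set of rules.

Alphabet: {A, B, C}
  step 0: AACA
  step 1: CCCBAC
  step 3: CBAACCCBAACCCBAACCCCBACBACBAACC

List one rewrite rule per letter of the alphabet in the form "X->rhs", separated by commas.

A->C, B->AC, C->CBA

  step 0 ⇒ step 1: AACA ⇒ C·C·CBA·C
    A ↦ C
    C ↦ CBA
    B ↦ AC  (constrained at step 1)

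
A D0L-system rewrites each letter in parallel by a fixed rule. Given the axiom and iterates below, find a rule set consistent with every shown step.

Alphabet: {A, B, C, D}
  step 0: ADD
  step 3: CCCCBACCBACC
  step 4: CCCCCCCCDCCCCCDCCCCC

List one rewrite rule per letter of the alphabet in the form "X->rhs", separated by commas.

  step 3 ⇒ step 4: CCCCBACCBACC ⇒ CC·CC·CC·CC·D·C·CC·CC·D·C·CC·CC
    A ↦ C
    B ↦ D
    C ↦ CC
    D ↦ BA  (constrained at step 0)

A->C, B->D, C->CC, D->BA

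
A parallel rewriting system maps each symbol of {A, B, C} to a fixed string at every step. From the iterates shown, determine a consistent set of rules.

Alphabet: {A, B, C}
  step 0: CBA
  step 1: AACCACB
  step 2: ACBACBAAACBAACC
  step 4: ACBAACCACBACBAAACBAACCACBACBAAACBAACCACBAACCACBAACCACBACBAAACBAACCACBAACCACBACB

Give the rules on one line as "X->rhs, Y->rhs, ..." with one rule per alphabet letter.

A->ACB, B->ACC, C->A

  step 1 ⇒ step 2: AACCACB ⇒ ACB·ACB·A·A·ACB·A·ACC
    A ↦ ACB
    B ↦ ACC
    C ↦ A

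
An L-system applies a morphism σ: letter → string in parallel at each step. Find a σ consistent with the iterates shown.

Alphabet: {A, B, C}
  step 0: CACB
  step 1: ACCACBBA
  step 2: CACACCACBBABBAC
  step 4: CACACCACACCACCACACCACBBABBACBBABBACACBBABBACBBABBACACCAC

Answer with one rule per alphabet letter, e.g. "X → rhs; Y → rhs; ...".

  step 1 ⇒ step 2: ACCACBBA ⇒ C·AC·AC·C·AC·BBA·BBA·C
    A ↦ C
    B ↦ BBA
    C ↦ AC

A->C, B->BBA, C->AC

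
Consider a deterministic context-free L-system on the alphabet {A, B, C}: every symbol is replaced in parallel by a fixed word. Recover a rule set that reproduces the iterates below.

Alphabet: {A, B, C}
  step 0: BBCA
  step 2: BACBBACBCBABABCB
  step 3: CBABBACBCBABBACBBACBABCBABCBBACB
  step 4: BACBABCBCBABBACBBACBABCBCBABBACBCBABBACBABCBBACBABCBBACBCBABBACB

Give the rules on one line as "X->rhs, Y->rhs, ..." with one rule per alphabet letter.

A->AB, B->CB, C->BA

  step 3 ⇒ step 4: CBABBACBCBABBACBBACBABCBABCBBACB ⇒ BA·CB·AB·CB·CB·AB·BA·CB·BA·CB·AB·CB·CB·AB·BA·CB·CB·AB·BA·CB·AB·CB·BA·CB·AB·CB·BA·CB·CB·AB·BA·CB
    A ↦ AB
    B ↦ CB
    C ↦ BA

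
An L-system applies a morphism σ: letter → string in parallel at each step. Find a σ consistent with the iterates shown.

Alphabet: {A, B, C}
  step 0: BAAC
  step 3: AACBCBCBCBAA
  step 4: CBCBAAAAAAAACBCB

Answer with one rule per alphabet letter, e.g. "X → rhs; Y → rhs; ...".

  step 3 ⇒ step 4: AACBCBCBCBAA ⇒ CB·CB·A·A·A·A·A·A·A·A·CB·CB
    A ↦ CB
    B ↦ A
    C ↦ A

A->CB, B->A, C->A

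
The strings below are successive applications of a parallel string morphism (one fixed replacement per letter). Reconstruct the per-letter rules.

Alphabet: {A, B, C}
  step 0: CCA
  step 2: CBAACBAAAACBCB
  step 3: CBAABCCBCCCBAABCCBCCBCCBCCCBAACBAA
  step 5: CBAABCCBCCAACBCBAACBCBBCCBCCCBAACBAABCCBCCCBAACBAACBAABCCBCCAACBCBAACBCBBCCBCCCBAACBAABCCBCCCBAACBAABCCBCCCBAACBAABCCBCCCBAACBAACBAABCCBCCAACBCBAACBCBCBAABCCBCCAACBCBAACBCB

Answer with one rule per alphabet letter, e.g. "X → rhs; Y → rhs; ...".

A->BCC, B->AA, C->CB

  step 2 ⇒ step 3: CBAACBAAAACBCB ⇒ CB·AA·BCC·BCC·CB·AA·BCC·BCC·BCC·BCC·CB·AA·CB·AA
    A ↦ BCC
    B ↦ AA
    C ↦ CB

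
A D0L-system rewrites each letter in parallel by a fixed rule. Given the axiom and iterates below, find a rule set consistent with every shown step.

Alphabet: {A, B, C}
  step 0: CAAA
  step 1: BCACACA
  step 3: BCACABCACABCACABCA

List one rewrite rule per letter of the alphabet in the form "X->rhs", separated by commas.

A->CA, B->CA, C->B

  step 0 ⇒ step 1: CAAA ⇒ B·CA·CA·CA
    A ↦ CA
    C ↦ B
    B ↦ CA  (constrained at step 1)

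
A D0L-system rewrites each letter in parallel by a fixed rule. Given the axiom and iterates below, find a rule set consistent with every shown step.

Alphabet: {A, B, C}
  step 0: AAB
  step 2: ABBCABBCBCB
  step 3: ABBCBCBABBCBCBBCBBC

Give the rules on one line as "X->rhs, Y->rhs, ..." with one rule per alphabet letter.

A->AB, B->BC, C->B

  step 2 ⇒ step 3: ABBCABBCBCB ⇒ AB·BC·BC·B·AB·BC·BC·B·BC·B·BC
    A ↦ AB
    B ↦ BC
    C ↦ B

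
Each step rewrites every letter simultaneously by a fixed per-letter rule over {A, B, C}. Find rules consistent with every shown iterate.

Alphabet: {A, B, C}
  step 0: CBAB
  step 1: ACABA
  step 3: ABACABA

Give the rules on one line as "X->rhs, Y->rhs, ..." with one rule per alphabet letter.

A->B, B->A, C->AC

  step 0 ⇒ step 1: CBAB ⇒ AC·A·B·A
    A ↦ B
    B ↦ A
    C ↦ AC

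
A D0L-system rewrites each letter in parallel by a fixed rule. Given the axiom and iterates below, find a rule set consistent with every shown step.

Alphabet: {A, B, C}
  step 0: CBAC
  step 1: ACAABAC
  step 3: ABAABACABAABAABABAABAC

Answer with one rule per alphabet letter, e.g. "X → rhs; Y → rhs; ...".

A->AB, B->A, C->AC

  step 0 ⇒ step 1: CBAC ⇒ AC·A·AB·AC
    A ↦ AB
    B ↦ A
    C ↦ AC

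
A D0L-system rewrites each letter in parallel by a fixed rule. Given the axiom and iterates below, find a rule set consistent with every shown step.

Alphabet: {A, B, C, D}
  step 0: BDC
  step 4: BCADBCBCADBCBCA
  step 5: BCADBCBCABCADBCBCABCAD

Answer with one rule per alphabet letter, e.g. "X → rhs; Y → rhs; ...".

A->D, B->BC, C->A, D->BC

  step 4 ⇒ step 5: BCADBCBCADBCBCA ⇒ BC·A·D·BC·BC·A·BC·A·D·BC·BC·A·BC·A·D
    A ↦ D
    B ↦ BC
    C ↦ A
    D ↦ BC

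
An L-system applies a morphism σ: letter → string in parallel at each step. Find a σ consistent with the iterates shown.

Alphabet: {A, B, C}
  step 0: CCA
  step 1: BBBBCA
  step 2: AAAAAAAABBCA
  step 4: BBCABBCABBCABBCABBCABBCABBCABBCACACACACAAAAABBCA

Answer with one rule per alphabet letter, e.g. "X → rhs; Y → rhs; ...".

A->CA, B->AA, C->BB

  step 1 ⇒ step 2: BBBBCA ⇒ AA·AA·AA·AA·BB·CA
    A ↦ CA
    B ↦ AA
    C ↦ BB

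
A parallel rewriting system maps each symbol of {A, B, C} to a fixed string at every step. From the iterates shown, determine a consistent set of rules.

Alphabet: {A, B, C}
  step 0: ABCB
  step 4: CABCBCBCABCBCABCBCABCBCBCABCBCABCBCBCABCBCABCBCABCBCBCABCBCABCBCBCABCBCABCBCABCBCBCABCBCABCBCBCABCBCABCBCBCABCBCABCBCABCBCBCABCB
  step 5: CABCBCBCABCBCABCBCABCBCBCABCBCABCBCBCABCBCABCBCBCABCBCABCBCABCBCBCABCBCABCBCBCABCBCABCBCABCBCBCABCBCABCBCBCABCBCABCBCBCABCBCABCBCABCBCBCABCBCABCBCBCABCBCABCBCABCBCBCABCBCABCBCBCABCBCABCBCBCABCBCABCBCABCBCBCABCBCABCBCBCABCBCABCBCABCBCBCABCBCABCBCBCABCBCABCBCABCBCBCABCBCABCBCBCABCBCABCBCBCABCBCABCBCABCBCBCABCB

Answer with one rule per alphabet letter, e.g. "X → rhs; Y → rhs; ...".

A->CB, B->CB, C->CAB

  step 4 ⇒ step 5: CABCBCBCABCBCABCBCABCBCBCABCBCABCBCBCABCBCABCBCABCBCBCABCBCABCBCBCABCBCABCBCABCBCBCABCBCABCBCBCABCBCABCBCBCABCBCABCBCABCBCBCABCB ⇒ CAB·CB·CB·CAB·CB·CAB·CB·CAB·CB·CB·CAB·CB·CAB·CB·CB·CAB·CB·CAB·CB·CB·CAB·CB·CAB·CB·CAB·CB·CB·CAB·CB·CAB·CB·CB·CAB·CB·CAB·CB·CAB·CB·CB·CAB·CB·CAB·CB·CB·CAB·CB·CAB·CB·CB·CAB·CB·CAB·CB·CAB·CB·CB·CAB·CB·CAB·CB·CB·CAB·CB·CAB·CB·CAB·CB·CB·CAB·CB·CAB·CB·CB·CAB·CB·CAB·CB·CB·CAB·CB·CAB·CB·CAB·CB·CB·CAB·CB·CAB·CB·CB·CAB·CB·CAB·CB·CAB·CB·CB·CAB·CB·CAB·CB·CB·CAB·CB·CAB·CB·CAB·CB·CB·CAB·CB·CAB·CB·CB·CAB·CB·CAB·CB·CB·CAB·CB·CAB·CB·CAB·CB·CB·CAB·CB
    A ↦ CB
    B ↦ CB
    C ↦ CAB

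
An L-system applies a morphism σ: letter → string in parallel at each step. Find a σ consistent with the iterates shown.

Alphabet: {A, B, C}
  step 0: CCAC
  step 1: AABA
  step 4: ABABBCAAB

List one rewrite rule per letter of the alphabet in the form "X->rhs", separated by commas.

A->B, B->CA, C->A

  step 0 ⇒ step 1: CCAC ⇒ A·A·B·A
    A ↦ B
    C ↦ A
    B ↦ CA  (constrained at step 1)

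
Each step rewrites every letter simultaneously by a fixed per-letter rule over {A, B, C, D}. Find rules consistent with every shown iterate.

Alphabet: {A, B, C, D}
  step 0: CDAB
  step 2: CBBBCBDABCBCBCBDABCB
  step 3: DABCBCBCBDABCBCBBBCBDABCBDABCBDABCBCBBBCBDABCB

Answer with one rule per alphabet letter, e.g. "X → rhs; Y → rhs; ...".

A->BB, B->CB, C->DAB, D->CB

  step 2 ⇒ step 3: CBBBCBDABCBCBCBDABCB ⇒ DAB·CB·CB·CB·DAB·CB·CB·BB·CB·DAB·CB·DAB·CB·DAB·CB·CB·BB·CB·DAB·CB
    A ↦ BB
    B ↦ CB
    C ↦ DAB
    D ↦ CB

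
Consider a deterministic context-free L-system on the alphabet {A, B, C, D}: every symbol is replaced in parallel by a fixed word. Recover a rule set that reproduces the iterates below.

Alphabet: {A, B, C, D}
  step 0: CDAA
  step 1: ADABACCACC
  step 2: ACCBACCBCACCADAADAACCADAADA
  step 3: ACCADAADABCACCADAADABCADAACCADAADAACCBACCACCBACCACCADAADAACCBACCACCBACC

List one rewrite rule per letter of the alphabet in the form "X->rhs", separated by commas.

A->ACC, B->BC, C->ADA, D->B

  step 2 ⇒ step 3: ACCBACCBCACCADAADAACCADAADA ⇒ ACC·ADA·ADA·BC·ACC·ADA·ADA·BC·ADA·ACC·ADA·ADA·ACC·B·ACC·ACC·B·ACC·ACC·ADA·ADA·ACC·B·ACC·ACC·B·ACC
    A ↦ ACC
    B ↦ BC
    C ↦ ADA
    D ↦ B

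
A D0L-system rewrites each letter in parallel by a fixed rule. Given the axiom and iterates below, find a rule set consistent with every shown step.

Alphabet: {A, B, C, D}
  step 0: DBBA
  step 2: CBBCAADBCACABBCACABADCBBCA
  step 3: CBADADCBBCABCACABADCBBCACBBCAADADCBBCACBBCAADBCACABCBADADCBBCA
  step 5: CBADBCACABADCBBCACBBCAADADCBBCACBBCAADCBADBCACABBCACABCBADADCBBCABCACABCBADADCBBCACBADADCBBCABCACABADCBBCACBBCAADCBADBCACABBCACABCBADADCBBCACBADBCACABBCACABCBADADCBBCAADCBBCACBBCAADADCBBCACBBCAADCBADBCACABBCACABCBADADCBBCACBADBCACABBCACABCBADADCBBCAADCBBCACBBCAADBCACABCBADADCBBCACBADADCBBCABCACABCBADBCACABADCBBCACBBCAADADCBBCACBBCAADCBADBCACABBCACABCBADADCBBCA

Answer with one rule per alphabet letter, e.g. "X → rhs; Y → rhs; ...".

A->BCA, B->AD, C->CB, D->CAB

  step 2 ⇒ step 3: CBBCAADBCACABBCACABADCBBCA ⇒ CB·AD·AD·CB·BCA·BCA·CAB·AD·CB·BCA·CB·BCA·AD·AD·CB·BCA·CB·BCA·AD·BCA·CAB·CB·AD·AD·CB·BCA
    A ↦ BCA
    B ↦ AD
    C ↦ CB
    D ↦ CAB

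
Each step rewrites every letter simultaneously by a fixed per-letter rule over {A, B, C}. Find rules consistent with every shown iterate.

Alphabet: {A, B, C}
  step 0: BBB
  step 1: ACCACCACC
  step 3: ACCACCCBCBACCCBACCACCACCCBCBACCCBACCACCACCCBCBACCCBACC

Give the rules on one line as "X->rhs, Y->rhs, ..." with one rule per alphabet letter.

A->BBC, B->ACC, C->CB

  step 0 ⇒ step 1: BBB ⇒ ACC·ACC·ACC
    B ↦ ACC
    A ↦ BBC  (constrained at step 1)
    C ↦ CB  (constrained at step 1)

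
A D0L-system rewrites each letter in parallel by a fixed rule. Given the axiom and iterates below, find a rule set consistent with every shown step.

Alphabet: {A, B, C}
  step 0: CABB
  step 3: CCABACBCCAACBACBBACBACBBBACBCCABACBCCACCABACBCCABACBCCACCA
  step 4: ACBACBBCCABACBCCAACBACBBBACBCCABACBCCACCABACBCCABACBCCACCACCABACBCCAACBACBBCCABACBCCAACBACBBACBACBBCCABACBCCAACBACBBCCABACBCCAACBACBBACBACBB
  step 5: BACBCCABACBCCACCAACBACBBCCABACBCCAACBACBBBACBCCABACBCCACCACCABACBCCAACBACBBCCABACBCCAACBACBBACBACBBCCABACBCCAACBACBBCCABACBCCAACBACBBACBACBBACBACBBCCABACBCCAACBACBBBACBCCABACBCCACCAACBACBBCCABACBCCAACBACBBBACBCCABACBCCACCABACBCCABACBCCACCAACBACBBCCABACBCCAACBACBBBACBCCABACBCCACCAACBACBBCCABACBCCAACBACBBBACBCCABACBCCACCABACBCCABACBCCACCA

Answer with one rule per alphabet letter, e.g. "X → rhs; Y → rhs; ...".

A->B, B->CCA, C->ACB

  step 4 ⇒ step 5: ACBACBBCCABACBCCAACBACBBBACBCCABACBCCACCABACBCCABACBCCACCACCABACBCCAACBACBBCCABACBCCAACBACBBACBACBBCCABACBCCAACBACBBCCABACBCCAACBACBBACBACBB ⇒ B·ACB·CCA·B·ACB·CCA·CCA·ACB·ACB·B·CCA·B·ACB·CCA·ACB·ACB·B·B·ACB·CCA·B·ACB·CCA·CCA·CCA·B·ACB·CCA·ACB·ACB·B·CCA·B·ACB·CCA·ACB·ACB·B·ACB·ACB·B·CCA·B·ACB·CCA·ACB·ACB·B·CCA·B·ACB·CCA·ACB·ACB·B·ACB·ACB·B·ACB·ACB·B·CCA·B·ACB·CCA·ACB·ACB·B·B·ACB·CCA·B·ACB·CCA·CCA·ACB·ACB·B·CCA·B·ACB·CCA·ACB·ACB·B·B·ACB·CCA·B·ACB·CCA·CCA·B·ACB·CCA·B·ACB·CCA·CCA·ACB·ACB·B·CCA·B·ACB·CCA·ACB·ACB·B·B·ACB·CCA·B·ACB·CCA·CCA·ACB·ACB·B·CCA·B·ACB·CCA·ACB·ACB·B·B·ACB·CCA·B·ACB·CCA·CCA·B·ACB·CCA·B·ACB·CCA·CCA
    A ↦ B
    B ↦ CCA
    C ↦ ACB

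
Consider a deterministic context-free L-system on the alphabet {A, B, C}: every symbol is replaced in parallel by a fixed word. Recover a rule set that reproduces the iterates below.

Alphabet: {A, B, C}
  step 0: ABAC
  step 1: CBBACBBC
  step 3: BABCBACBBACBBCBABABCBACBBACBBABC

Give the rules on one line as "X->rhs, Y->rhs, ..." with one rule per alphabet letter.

  step 0 ⇒ step 1: ABAC ⇒ CB·BA·CB·BC
    A ↦ CB
    B ↦ BA
    C ↦ BC

A->CB, B->BA, C->BC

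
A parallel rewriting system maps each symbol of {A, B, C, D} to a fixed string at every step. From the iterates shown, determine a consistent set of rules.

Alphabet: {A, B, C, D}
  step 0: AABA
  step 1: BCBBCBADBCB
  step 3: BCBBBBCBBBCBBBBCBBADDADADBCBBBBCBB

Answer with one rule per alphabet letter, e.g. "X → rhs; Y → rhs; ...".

  step 0 ⇒ step 1: AABA ⇒ BCB·BCB·AD·BCB
    A ↦ BCB
    B ↦ AD
    C ↦ D  (constrained at step 1)
    D ↦ B  (constrained at step 1)

A->BCB, B->AD, C->D, D->B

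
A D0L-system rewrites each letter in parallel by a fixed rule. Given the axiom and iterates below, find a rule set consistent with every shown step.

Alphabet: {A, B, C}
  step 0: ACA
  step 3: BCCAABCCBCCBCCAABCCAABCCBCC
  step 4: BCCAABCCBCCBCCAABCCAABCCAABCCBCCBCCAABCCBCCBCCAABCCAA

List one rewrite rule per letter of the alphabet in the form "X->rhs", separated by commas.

A->BCC, B->BCC, C->A

  step 3 ⇒ step 4: BCCAABCCBCCBCCAABCCAABCCBCC ⇒ BCC·A·A·BCC·BCC·BCC·A·A·BCC·A·A·BCC·A·A·BCC·BCC·BCC·A·A·BCC·BCC·BCC·A·A·BCC·A·A
    A ↦ BCC
    B ↦ BCC
    C ↦ A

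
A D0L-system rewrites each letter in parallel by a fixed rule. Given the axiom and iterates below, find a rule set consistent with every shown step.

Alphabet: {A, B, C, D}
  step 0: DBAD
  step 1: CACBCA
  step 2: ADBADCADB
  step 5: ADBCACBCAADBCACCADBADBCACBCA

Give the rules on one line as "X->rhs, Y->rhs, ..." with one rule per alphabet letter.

A->B, B->C, C->AD, D->CA

  step 1 ⇒ step 2: CACBCA ⇒ AD·B·AD·C·AD·B
    A ↦ B
    B ↦ C
    C ↦ AD
  step 0 ⇒ step 1: DBAD ⇒ CA·C·B·CA
    D ↦ CA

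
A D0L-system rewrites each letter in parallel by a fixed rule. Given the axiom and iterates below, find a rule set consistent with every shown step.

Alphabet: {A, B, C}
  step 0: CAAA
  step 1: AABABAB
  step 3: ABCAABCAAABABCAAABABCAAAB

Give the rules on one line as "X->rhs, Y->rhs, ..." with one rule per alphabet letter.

A->AB, B->CA, C->A

  step 0 ⇒ step 1: CAAA ⇒ A·AB·AB·AB
    A ↦ AB
    C ↦ A
    B ↦ CA  (constrained at step 1)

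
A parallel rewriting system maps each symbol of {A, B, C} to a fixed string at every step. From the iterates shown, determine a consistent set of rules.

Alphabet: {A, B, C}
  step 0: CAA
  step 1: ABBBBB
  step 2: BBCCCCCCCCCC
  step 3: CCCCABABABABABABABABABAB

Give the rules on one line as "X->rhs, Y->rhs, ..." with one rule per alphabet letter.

  step 2 ⇒ step 3: BBCCCCCCCCCC ⇒ CC·CC·AB·AB·AB·AB·AB·AB·AB·AB·AB·AB
    B ↦ CC
    C ↦ AB
  step 0 ⇒ step 1: CAA ⇒ AB·BB·BB
    A ↦ BB

A->BB, B->CC, C->AB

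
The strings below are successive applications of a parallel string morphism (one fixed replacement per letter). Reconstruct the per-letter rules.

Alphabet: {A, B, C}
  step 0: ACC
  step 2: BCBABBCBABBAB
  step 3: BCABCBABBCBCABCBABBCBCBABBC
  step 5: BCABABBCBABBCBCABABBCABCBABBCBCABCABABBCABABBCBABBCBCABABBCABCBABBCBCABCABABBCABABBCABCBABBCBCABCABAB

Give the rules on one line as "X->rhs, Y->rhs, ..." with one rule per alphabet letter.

  step 2 ⇒ step 3: BCBABBCBABBAB ⇒ BC·A·BC·BAB·BC·BC·A·BC·BAB·BC·BC·BAB·BC
    A ↦ BAB
    B ↦ BC
    C ↦ A

A->BAB, B->BC, C->A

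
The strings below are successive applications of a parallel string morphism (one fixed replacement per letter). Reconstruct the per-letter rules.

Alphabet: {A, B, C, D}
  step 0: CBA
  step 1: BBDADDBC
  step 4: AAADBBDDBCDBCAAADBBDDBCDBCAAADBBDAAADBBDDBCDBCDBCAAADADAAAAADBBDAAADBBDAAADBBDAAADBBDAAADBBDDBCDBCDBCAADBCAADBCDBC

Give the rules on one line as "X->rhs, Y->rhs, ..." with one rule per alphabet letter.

A->DBC, B->AD, C->BBD, D->AA

  step 0 ⇒ step 1: CBA ⇒ BBD·AD·DBC
    A ↦ DBC
    B ↦ AD
    C ↦ BBD
    D ↦ AA  (constrained at step 1)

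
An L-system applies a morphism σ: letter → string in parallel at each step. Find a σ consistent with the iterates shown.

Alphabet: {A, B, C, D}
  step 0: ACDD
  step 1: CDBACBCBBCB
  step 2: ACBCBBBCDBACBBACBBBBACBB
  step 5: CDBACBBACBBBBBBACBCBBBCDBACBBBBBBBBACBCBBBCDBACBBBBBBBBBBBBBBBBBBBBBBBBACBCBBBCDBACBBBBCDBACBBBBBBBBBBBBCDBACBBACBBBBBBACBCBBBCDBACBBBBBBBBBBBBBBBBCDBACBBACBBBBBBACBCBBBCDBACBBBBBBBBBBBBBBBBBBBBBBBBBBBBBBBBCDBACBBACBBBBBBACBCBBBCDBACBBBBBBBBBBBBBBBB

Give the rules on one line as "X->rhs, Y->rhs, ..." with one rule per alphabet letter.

  step 1 ⇒ step 2: CDBACBCBBCB ⇒ AC·BCB·BB·CDB·AC·BB·AC·BB·BB·AC·BB
    A ↦ CDB
    B ↦ BB
    C ↦ AC
    D ↦ BCB

A->CDB, B->BB, C->AC, D->BCB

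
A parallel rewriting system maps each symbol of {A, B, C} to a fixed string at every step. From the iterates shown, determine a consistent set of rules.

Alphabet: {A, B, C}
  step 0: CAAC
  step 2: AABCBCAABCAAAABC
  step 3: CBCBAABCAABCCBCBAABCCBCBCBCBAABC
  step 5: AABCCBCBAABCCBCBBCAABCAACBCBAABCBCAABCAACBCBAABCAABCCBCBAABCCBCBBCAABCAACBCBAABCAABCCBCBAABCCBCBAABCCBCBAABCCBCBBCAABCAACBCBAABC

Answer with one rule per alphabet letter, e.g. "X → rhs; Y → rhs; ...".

A->CB, B->AA, C->BC

  step 2 ⇒ step 3: AABCBCAABCAAAABC ⇒ CB·CB·AA·BC·AA·BC·CB·CB·AA·BC·CB·CB·CB·CB·AA·BC
    A ↦ CB
    B ↦ AA
    C ↦ BC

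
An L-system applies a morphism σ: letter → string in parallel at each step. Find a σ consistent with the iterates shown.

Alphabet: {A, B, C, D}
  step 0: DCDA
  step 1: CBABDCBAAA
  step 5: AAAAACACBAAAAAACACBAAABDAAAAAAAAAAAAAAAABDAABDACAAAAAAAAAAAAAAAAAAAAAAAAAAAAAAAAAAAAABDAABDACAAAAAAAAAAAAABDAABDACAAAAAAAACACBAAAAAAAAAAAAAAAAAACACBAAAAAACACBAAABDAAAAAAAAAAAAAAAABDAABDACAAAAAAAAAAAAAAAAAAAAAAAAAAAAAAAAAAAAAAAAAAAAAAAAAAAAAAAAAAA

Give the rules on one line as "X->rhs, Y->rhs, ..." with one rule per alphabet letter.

A->AA, B->ACA, C->BD, D->CBA

  step 0 ⇒ step 1: DCDA ⇒ CBA·BD·CBA·AA
    A ↦ AA
    C ↦ BD
    D ↦ CBA
    B ↦ ACA  (constrained at step 1)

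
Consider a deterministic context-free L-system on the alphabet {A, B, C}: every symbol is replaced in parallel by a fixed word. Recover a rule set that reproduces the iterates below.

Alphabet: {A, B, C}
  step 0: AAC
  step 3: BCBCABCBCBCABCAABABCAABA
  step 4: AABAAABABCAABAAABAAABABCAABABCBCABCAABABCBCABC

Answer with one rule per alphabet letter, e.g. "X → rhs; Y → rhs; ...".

A->BC, B->A, C->ABA

  step 3 ⇒ step 4: BCBCABCBCBCABCAABABCAABA ⇒ A·ABA·A·ABA·BC·A·ABA·A·ABA·A·ABA·BC·A·ABA·BC·BC·A·BC·A·ABA·BC·BC·A·BC
    A ↦ BC
    B ↦ A
    C ↦ ABA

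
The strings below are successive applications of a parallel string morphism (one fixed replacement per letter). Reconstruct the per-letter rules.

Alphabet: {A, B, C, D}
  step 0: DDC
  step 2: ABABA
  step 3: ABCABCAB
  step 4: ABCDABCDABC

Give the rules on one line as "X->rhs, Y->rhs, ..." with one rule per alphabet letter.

  step 3 ⇒ step 4: ABCABCAB ⇒ AB·C·D·AB·C·D·AB·C
    A ↦ AB
    B ↦ C
    C ↦ D
    D ↦ A  (constrained at step 0)

A->AB, B->C, C->D, D->A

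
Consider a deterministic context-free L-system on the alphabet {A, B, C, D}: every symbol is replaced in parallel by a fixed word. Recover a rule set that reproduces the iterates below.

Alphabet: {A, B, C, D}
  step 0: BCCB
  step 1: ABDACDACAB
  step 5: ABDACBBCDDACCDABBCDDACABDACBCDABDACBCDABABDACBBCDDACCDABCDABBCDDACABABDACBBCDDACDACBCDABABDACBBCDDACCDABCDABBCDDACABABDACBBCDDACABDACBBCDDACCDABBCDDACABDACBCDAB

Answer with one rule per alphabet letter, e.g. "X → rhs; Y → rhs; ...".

A->CD, B->AB, C->DAC, D->B

  step 0 ⇒ step 1: BCCB ⇒ AB·DAC·DAC·AB
    B ↦ AB
    C ↦ DAC
    A ↦ CD  (constrained at step 1)
    D ↦ B  (constrained at step 1)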